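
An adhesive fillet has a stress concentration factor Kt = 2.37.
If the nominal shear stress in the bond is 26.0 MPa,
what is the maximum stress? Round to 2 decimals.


Max stress = 26.0 * 2.37 = 61.62 MPa

61.62


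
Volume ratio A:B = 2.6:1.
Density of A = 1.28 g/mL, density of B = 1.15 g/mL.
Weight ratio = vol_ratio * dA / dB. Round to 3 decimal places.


Wt ratio = 2.6 * 1.28 / 1.15
= 2.894

2.894


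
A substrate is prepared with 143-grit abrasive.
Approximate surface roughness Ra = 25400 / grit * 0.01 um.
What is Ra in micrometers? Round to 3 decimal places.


Ra = 25400 / 143 * 0.01 = 1.776 um

1.776


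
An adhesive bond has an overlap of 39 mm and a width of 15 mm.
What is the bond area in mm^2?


Bond area = overlap * width
= 39 * 15
= 585 mm^2

585


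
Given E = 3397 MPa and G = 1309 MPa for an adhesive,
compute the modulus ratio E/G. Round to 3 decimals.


E/G ratio = 3397 / 1309 = 2.595

2.595


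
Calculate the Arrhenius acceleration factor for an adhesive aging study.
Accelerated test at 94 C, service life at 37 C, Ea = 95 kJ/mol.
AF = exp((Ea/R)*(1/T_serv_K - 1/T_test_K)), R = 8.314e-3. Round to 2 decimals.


T_test = 367.15 K, T_serv = 310.15 K
Ea/R = 95 / 0.008314 = 11426.51
AF = exp(11426.51 * (1/310.15 - 1/367.15))
= 304.81

304.81


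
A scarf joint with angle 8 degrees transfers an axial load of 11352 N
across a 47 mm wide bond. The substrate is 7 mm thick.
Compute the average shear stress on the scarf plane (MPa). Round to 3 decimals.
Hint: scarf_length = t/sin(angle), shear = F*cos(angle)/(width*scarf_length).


scarf_length = 7 / sin(8 deg) = 50.2971 mm
cos(8 deg) = 0.990268
shear stress = 11352 * 0.990268 / (47 * 50.2971)
= 4.755 MPa

4.755


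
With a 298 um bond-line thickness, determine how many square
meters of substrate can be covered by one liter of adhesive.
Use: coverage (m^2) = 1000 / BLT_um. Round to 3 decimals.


Coverage = 1000 / 298 = 3.356 m^2

3.356


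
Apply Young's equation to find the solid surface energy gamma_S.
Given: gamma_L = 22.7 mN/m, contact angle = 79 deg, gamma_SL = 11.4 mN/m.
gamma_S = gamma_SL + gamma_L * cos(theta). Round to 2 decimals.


theta_rad = 79 * pi/180 = 1.378810
gamma_S = 11.4 + 22.7 * cos(1.378810)
= 15.73 mN/m

15.73


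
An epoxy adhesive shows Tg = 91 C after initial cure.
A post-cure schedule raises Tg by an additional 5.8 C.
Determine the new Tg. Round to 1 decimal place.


New Tg = 91 + 5.8
= 96.8 C

96.8


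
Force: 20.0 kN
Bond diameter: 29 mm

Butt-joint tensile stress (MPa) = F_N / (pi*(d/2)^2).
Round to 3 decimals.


F_N = 20.0 * 1000 = 20000.0 N
A = pi*(14.5)^2 = 660.5199 mm^2
stress = 20000.0 / 660.5199 = 30.279 MPa

30.279


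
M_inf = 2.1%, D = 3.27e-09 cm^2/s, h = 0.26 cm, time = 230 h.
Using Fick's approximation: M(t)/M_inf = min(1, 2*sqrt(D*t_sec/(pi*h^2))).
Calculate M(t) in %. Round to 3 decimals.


t = 828000 s
ratio = min(1, 2*sqrt(3.27e-09*828000/(pi*0.0676)))
= 0.225824
M(t) = 2.1 * 0.225824 = 0.474%

0.474


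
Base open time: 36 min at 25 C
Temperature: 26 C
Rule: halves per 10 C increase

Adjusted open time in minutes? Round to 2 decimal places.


Acceleration = 2^((26-25)/10) = 1.0718
Open time = 36 / 1.0718 = 33.59 min

33.59


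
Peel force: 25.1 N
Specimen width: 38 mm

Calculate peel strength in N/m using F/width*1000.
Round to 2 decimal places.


Peel strength = 25.1 / 38 * 1000 = 660.53 N/m

660.53


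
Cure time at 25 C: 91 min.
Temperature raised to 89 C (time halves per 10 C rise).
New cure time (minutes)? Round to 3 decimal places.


Acceleration factor = 2^(64/10) = 84.4485
New time = 91 / 84.4485 = 1.078 min

1.078


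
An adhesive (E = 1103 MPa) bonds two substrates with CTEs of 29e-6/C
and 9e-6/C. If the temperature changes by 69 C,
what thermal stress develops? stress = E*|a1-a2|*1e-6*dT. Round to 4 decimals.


Stress = 1103 * |29 - 9| * 1e-6 * 69
= 1.5221 MPa

1.5221


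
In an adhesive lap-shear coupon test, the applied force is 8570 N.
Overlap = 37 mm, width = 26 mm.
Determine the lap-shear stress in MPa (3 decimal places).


stress = F / (overlap * width)
= 8570 / (37 * 26)
= 8.909 MPa

8.909


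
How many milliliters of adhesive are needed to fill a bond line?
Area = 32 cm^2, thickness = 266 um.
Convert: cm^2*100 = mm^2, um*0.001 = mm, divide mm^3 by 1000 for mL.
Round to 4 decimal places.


= (32 * 100) * (266 * 0.001) / 1000
= 0.8512 mL

0.8512


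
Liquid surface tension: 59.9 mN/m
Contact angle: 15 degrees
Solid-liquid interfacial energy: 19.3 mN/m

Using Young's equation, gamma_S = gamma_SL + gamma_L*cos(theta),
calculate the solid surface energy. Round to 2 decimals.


gamma_S = 19.3 + 59.9 * cos(15)
= 77.16 mN/m

77.16


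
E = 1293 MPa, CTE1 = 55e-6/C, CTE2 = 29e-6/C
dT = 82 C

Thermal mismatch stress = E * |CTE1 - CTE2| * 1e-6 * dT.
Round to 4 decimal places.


= 1293 * 26e-6 * 82
= 2.7567 MPa

2.7567


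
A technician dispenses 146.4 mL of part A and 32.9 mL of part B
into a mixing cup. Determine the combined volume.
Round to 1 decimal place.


Combined volume = 146.4 + 32.9
= 179.3 mL

179.3


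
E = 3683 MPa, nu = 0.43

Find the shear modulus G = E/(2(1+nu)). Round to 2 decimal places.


G = 3683 / (2 * 1.43)
= 1287.76 MPa

1287.76


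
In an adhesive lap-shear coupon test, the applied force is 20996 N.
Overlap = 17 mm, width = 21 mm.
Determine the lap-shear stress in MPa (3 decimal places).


stress = F / (overlap * width)
= 20996 / (17 * 21)
= 58.812 MPa

58.812


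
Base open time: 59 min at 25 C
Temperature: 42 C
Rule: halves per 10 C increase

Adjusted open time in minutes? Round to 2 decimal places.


Acceleration = 2^((42-25)/10) = 3.2490
Open time = 59 / 3.2490 = 18.16 min

18.16


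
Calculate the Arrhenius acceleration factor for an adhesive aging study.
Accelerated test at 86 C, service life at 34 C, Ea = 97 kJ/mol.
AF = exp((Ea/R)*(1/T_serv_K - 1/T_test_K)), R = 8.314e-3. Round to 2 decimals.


T_test = 359.15 K, T_serv = 307.15 K
Ea/R = 97 / 0.008314 = 11667.07
AF = exp(11667.07 * (1/307.15 - 1/359.15))
= 244.62

244.62


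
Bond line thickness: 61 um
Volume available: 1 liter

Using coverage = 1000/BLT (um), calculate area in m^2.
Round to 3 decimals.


1 L = 1e6 mm^3, thickness = 61 um = 0.061 mm
Area = 1e6 / 0.061 mm^2 = (1e6 / 0.061) / 1e6 m^2 = 1000 / 61 m^2
= 16.393 m^2

16.393


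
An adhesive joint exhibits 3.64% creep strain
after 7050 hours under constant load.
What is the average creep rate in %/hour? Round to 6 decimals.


Creep rate = strain / time
= 3.64 / 7050
= 0.000516 %/h

0.000516


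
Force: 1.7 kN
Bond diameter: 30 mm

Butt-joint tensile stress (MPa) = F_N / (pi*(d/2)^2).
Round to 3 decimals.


F_N = 1.7 * 1000 = 1700.0 N
A = pi*(15.0)^2 = 706.8583 mm^2
stress = 1700.0 / 706.8583 = 2.405 MPa

2.405


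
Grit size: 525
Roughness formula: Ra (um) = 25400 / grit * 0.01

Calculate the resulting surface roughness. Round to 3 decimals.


Ra = 25400 / 525 * 0.01
= 0.484 um

0.484


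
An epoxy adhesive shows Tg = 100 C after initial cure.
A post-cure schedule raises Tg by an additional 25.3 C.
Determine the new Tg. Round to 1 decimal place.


New Tg = 100 + 25.3
= 125.3 C

125.3


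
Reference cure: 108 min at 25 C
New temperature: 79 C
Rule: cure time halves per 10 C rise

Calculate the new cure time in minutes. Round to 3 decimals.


factor = 2^((79-25)/10) = 42.2243
t_new = 108 / 42.2243 = 2.558 min

2.558


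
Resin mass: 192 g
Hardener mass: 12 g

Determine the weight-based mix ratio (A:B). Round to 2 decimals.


Ratio = 192 / 12 = 16.00

16.00


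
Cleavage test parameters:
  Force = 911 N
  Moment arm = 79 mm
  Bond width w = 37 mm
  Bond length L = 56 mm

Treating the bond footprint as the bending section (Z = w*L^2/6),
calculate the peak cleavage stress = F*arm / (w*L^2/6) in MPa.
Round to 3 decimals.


M = 911 * 79 = 71969 N*mm
Z = 37 * 56^2 / 6 = 116032 / 6 mm^3
sigma = M / Z = 6 * 71969 / 116032 = 431814 / 116032
= 3.722 MPa

3.722


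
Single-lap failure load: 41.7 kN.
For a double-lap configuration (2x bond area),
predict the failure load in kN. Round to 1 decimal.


Failure load = 41.7 * 2 = 83.4 kN

83.4


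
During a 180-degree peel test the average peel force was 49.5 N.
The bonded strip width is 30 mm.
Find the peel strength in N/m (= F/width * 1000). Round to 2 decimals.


Peel strength = F/width * 1000
= 49.5 / 30 * 1000
= 1650.00 N/m

1650.00


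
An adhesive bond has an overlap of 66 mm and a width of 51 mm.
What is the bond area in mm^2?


Bond area = overlap * width
= 66 * 51
= 3366 mm^2

3366


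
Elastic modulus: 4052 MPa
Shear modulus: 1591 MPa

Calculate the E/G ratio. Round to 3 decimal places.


E / G = 4052 / 1591 = 2.547

2.547


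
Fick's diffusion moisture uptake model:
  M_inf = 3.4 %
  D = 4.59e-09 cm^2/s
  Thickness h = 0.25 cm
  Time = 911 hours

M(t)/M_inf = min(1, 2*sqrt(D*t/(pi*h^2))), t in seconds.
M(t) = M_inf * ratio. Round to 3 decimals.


t_sec = 911 * 3600 = 3279600
ratio = 2*sqrt(4.59e-09*3279600/(pi*0.25^2))
= min(1, 0.553773)
= 0.553773
M(t) = 3.4 * 0.553773 = 1.883 %

1.883


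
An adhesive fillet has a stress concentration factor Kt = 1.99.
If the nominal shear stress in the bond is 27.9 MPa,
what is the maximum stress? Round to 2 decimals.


Max stress = 27.9 * 1.99 = 55.52 MPa

55.52


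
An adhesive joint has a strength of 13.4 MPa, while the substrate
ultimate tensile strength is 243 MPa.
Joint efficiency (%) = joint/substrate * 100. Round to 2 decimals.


Efficiency = 13.4 / 243 * 100
= 5.51%

5.51


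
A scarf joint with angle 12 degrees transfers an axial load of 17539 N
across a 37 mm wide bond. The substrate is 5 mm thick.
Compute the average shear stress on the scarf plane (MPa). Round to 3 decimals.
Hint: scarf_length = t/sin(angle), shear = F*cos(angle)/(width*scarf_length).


scarf_length = 5 / sin(12 deg) = 24.0487 mm
cos(12 deg) = 0.978148
shear stress = 17539 * 0.978148 / (37 * 24.0487)
= 19.280 MPa

19.280


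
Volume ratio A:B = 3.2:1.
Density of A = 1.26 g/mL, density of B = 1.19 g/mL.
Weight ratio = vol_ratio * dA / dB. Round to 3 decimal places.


Wt ratio = 3.2 * 1.26 / 1.19
= 3.388

3.388


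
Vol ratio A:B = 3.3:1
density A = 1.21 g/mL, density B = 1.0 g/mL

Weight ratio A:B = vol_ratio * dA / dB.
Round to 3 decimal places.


Weight ratio = 3.3 * 1.21 / 1.0
= 3.993

3.993


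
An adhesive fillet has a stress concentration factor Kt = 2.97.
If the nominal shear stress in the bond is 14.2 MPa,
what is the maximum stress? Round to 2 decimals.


Max stress = 14.2 * 2.97 = 42.17 MPa

42.17


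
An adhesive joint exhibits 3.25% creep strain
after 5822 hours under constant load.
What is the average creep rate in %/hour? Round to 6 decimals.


Creep rate = strain / time
= 3.25 / 5822
= 0.000558 %/h

0.000558


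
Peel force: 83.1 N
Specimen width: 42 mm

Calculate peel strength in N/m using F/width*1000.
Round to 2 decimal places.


Peel strength = 83.1 / 42 * 1000 = 1978.57 N/m

1978.57


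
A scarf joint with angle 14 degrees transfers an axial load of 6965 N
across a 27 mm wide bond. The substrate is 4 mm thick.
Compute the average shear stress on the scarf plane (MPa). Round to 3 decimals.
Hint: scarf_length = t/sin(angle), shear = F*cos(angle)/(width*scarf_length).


scarf_length = 4 / sin(14 deg) = 16.5343 mm
cos(14 deg) = 0.970296
shear stress = 6965 * 0.970296 / (27 * 16.5343)
= 15.138 MPa

15.138


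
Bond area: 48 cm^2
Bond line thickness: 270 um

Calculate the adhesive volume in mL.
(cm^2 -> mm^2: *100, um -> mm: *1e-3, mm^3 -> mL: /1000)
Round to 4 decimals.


V = 48*100 * 270*1e-3 / 1000
= 1.2960 mL

1.2960


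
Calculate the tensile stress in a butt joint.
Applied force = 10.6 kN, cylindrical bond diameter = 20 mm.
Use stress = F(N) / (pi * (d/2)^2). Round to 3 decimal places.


A = pi * 10.0^2 = 314.1593 mm^2
sigma = 10600.0 / 314.1593 = 33.741 MPa

33.741


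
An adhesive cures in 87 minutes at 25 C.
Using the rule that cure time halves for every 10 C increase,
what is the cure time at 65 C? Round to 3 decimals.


Factor = 2^((65 - 25) / 10) = 16.0000
Cure time = 87 / 16.0000
= 5.438 minutes

5.438


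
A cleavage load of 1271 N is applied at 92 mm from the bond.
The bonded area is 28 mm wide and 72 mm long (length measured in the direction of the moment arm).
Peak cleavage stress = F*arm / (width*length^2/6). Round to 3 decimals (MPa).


Moment = 1271 * 92 = 116932 N*mm
Section modulus = 28 * 5184 / 6 = 145152 / 6 mm^3
Stress = 116932 / (145152 / 6) = 701592 / 145152
= 4.833 MPa

4.833


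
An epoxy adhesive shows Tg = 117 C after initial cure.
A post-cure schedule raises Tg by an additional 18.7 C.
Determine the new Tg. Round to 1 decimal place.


New Tg = 117 + 18.7
= 135.7 C

135.7


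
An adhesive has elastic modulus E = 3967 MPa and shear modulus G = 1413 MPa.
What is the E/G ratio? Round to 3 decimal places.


E/G = 3967 / 1413 = 2.808

2.808


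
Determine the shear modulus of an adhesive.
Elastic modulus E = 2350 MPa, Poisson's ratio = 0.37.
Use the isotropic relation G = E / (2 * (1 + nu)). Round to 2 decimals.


G = 2350 / (2*(1+0.37)) = 2350 / 2.74
= 857.66 MPa

857.66


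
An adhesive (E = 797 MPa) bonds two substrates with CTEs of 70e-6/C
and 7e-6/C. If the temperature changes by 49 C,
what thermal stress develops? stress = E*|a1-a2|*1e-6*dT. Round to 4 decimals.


Stress = 797 * |70 - 7| * 1e-6 * 49
= 2.4603 MPa

2.4603


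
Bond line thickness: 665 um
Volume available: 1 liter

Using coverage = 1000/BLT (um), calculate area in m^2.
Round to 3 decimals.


1 L = 1e6 mm^3, thickness = 665 um = 0.665 mm
Area = 1e6 / 0.665 mm^2 = (1e6 / 0.665) / 1e6 m^2 = 1000 / 665 m^2
= 1.504 m^2

1.504


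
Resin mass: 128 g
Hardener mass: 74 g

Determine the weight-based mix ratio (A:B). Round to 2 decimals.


Ratio = 128 / 74 = 1.73

1.73


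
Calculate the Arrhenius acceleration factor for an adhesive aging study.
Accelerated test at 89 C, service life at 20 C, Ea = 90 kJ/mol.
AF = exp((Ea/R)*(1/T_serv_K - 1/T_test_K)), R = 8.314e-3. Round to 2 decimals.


T_test = 362.15 K, T_serv = 293.15 K
Ea/R = 90 / 0.008314 = 10825.11
AF = exp(10825.11 * (1/293.15 - 1/362.15))
= 1136.41

1136.41


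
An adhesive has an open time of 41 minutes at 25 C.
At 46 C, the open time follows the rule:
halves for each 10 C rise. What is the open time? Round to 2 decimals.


Factor = 2^((46-25)/10) = 4.2871
Open time = 41 / 4.2871 = 9.56 min

9.56


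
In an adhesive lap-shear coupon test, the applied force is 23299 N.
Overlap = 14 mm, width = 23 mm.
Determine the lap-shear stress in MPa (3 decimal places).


stress = F / (overlap * width)
= 23299 / (14 * 23)
= 72.357 MPa

72.357


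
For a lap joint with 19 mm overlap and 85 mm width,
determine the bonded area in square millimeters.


Area = 19 * 85 = 1615 mm^2

1615


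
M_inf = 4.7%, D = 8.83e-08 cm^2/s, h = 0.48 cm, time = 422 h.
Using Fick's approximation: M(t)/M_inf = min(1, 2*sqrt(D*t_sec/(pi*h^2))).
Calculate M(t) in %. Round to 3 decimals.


t = 1519200 s
ratio = min(1, 2*sqrt(8.83e-08*1519200/(pi*0.2304)))
= 0.860997
M(t) = 4.7 * 0.860997 = 4.047%

4.047


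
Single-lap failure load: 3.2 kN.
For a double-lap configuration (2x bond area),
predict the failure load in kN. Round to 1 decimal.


Failure load = 3.2 * 2 = 6.4 kN

6.4


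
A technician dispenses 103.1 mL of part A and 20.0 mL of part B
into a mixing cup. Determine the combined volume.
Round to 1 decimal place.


Combined volume = 103.1 + 20.0
= 123.1 mL

123.1


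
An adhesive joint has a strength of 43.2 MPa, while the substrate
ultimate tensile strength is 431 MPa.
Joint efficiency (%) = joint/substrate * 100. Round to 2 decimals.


Efficiency = 43.2 / 431 * 100
= 10.02%

10.02


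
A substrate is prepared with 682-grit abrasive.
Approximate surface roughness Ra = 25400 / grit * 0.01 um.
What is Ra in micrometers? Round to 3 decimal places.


Ra = 25400 / 682 * 0.01 = 0.372 um

0.372


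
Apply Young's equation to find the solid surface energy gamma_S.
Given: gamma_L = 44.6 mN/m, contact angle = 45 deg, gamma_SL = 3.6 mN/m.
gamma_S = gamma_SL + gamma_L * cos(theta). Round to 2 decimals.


theta_rad = 45 * pi/180 = 0.785398
gamma_S = 3.6 + 44.6 * cos(0.785398)
= 35.14 mN/m

35.14


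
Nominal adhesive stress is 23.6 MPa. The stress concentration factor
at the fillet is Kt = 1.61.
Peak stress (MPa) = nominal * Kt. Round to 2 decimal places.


Peak = 23.6 * 1.61 = 38.00 MPa

38.00


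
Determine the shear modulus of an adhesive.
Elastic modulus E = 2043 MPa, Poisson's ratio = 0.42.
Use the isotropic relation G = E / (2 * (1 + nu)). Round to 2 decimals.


G = 2043 / (2*(1+0.42)) = 2043 / 2.84
= 719.37 MPa

719.37


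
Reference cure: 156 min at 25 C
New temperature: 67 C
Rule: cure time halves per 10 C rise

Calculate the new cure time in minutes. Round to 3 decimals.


factor = 2^((67-25)/10) = 18.3792
t_new = 156 / 18.3792 = 8.488 min

8.488


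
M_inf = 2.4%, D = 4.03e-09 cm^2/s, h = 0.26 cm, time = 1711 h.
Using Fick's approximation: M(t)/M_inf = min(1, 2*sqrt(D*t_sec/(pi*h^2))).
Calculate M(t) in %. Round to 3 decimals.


t = 6159600 s
ratio = min(1, 2*sqrt(4.03e-09*6159600/(pi*0.0676)))
= 0.683771
M(t) = 2.4 * 0.683771 = 1.641%

1.641


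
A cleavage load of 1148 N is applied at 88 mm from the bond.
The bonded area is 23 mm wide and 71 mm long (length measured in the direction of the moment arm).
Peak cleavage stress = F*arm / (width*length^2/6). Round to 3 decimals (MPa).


Moment = 1148 * 88 = 101024 N*mm
Section modulus = 23 * 5041 / 6 = 115943 / 6 mm^3
Stress = 101024 / (115943 / 6) = 606144 / 115943
= 5.228 MPa

5.228


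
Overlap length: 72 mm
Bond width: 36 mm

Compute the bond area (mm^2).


Bond area = 72 * 36 = 2592 mm^2

2592


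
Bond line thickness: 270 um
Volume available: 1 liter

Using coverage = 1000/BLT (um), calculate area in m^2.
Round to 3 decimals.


1 L = 1e6 mm^3, thickness = 270 um = 0.27 mm
Area = 1e6 / 0.27 mm^2 = (1e6 / 0.27) / 1e6 m^2 = 1000 / 270 m^2
= 3.704 m^2

3.704


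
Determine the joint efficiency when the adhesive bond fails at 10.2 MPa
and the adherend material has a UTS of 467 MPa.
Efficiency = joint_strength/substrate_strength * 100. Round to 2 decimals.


Joint efficiency = 10.2 / 467 * 100
= 2.18%

2.18


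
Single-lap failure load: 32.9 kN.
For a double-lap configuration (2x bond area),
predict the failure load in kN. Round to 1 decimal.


Failure load = 32.9 * 2 = 65.8 kN

65.8


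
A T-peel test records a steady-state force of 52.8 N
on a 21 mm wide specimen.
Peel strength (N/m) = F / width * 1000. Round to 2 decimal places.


Peel strength = 52.8 / 21 * 1000
= 2514.29 N/m

2514.29


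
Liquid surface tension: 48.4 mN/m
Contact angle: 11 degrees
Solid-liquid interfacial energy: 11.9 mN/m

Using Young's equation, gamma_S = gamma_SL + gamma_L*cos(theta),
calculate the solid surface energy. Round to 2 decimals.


gamma_S = 11.9 + 48.4 * cos(11)
= 59.41 mN/m

59.41


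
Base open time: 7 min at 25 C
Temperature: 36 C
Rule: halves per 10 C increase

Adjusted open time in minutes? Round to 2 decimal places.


Acceleration = 2^((36-25)/10) = 2.1435
Open time = 7 / 2.1435 = 3.27 min

3.27


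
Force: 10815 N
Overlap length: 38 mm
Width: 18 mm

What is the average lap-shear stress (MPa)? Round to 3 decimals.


Average shear stress = F / (overlap * width)
= 10815 / (38 * 18)
= 15.811 MPa

15.811


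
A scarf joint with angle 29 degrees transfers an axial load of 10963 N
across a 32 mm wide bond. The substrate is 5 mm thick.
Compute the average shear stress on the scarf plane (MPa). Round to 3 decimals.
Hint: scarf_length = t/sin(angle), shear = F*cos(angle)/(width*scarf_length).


scarf_length = 5 / sin(29 deg) = 10.3133 mm
cos(29 deg) = 0.874620
shear stress = 10963 * 0.874620 / (32 * 10.3133)
= 29.054 MPa

29.054


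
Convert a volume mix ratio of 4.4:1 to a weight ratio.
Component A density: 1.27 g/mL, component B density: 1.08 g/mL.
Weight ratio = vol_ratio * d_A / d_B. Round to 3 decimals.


= 4.4 * 1.27 / 1.08 = 5.174

5.174


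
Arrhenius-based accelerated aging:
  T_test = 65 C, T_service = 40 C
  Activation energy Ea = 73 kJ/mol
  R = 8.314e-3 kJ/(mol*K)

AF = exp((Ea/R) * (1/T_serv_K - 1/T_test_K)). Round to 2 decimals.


T_test_K = 338.15, T_serv_K = 313.15
AF = exp((73/8.314e-3) * (1/313.15 - 1/338.15))
= 7.95

7.95


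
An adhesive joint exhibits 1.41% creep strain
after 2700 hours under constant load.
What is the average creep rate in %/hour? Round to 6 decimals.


Creep rate = strain / time
= 1.41 / 2700
= 0.000522 %/h

0.000522


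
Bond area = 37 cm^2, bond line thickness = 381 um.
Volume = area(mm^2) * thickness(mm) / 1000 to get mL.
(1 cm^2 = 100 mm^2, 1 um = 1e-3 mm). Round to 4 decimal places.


area_mm2 = 37 * 100 = 3700
blt_mm = 381 * 1e-3 = 0.381
vol_mm3 = 3700 * 0.381 = 1409.7
vol_mL = 1409.7 / 1000 = 1.4097 mL

1.4097


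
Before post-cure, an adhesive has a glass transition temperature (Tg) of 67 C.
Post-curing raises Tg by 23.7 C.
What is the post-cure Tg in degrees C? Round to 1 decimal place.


Tg_post = Tg_base + delta_Tg
= 67 + 23.7
= 90.7 C

90.7


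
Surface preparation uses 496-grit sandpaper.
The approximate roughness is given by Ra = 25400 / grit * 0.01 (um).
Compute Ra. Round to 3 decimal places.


Ra = 25400 / 496 * 0.01
= 254 / 496
= 0.512 um

0.512


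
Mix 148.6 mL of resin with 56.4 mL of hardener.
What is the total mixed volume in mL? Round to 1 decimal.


Total = 148.6 + 56.4 = 205.0 mL

205.0


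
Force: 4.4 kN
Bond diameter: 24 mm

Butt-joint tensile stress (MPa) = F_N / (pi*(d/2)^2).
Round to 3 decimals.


F_N = 4.4 * 1000 = 4400.0 N
A = pi*(12.0)^2 = 452.3893 mm^2
stress = 4400.0 / 452.3893 = 9.726 MPa

9.726


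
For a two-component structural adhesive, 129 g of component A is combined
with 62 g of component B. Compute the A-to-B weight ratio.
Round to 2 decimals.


Weight ratio A:B = 129 / 62
= 2.08

2.08


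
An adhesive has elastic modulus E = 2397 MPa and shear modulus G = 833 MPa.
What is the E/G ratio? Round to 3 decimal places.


E/G = 2397 / 833 = 2.878

2.878


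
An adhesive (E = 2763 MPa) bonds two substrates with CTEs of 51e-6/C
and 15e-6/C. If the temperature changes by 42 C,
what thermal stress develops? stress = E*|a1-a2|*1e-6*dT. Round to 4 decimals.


Stress = 2763 * |51 - 15| * 1e-6 * 42
= 4.1777 MPa

4.1777


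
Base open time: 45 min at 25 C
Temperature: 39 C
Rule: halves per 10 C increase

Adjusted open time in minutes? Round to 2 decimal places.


Acceleration = 2^((39-25)/10) = 2.6390
Open time = 45 / 2.6390 = 17.05 min

17.05


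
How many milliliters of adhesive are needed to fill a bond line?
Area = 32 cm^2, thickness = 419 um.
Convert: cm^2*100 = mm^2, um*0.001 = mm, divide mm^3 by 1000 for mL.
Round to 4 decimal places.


= (32 * 100) * (419 * 0.001) / 1000
= 1.3408 mL

1.3408


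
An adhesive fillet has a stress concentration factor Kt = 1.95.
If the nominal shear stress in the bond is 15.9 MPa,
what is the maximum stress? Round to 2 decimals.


Max stress = 15.9 * 1.95 = 31.01 MPa

31.01


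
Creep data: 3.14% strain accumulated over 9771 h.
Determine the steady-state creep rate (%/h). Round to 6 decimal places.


Rate = 3.14 / 9771 = 0.000321 %/h

0.000321


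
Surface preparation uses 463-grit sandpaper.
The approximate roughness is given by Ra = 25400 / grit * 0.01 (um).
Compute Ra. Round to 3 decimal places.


Ra = 25400 / 463 * 0.01
= 254 / 463
= 0.549 um

0.549


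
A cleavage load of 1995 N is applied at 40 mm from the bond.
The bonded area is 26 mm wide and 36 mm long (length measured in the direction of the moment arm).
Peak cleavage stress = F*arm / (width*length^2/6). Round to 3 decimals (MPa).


Moment = 1995 * 40 = 79800 N*mm
Section modulus = 26 * 1296 / 6 = 33696 / 6 mm^3
Stress = 79800 / (33696 / 6) = 478800 / 33696
= 14.209 MPa

14.209


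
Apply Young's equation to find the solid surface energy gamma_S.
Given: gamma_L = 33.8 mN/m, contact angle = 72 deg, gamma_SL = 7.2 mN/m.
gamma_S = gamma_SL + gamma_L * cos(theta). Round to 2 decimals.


theta_rad = 72 * pi/180 = 1.256637
gamma_S = 7.2 + 33.8 * cos(1.256637)
= 17.64 mN/m

17.64


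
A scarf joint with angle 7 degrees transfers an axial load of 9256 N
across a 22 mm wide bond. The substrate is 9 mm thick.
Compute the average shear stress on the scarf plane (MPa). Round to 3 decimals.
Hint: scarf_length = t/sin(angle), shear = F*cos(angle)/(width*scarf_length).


scarf_length = 9 / sin(7 deg) = 73.8496 mm
cos(7 deg) = 0.992546
shear stress = 9256 * 0.992546 / (22 * 73.8496)
= 5.655 MPa

5.655


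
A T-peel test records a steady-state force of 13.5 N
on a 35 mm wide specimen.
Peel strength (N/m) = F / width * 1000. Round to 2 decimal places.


Peel strength = 13.5 / 35 * 1000
= 385.71 N/m

385.71


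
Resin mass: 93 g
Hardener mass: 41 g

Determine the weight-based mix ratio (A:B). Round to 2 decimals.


Ratio = 93 / 41 = 2.27

2.27


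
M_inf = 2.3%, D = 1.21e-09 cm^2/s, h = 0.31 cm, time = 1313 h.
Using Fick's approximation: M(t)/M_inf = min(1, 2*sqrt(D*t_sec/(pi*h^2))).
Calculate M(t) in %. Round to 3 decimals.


t = 4726800 s
ratio = min(1, 2*sqrt(1.21e-09*4726800/(pi*0.0961)))
= 0.275277
M(t) = 2.3 * 0.275277 = 0.633%

0.633


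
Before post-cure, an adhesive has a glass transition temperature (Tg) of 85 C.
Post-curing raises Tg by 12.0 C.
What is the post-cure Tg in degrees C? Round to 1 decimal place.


Tg_post = Tg_base + delta_Tg
= 85 + 12.0
= 97.0 C

97.0


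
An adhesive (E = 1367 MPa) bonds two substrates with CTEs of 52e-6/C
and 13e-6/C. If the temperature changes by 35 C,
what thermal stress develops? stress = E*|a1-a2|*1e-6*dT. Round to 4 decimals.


Stress = 1367 * |52 - 13| * 1e-6 * 35
= 1.8660 MPa

1.8660


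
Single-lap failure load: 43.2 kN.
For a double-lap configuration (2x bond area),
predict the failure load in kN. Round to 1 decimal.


Failure load = 43.2 * 2 = 86.4 kN

86.4


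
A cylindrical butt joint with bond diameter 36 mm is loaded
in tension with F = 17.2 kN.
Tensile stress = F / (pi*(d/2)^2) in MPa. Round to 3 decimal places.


Area = pi * (36/2)^2 = 1017.8760 mm^2
Stress = 17.2*1000 / 1017.8760
= 16.898 MPa

16.898


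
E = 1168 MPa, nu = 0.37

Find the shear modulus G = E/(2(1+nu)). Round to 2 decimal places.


G = 1168 / (2 * 1.37)
= 426.28 MPa

426.28


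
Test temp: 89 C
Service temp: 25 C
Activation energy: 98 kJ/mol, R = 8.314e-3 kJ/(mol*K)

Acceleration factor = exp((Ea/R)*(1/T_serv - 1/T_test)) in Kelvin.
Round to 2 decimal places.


AF = exp((98/0.008314)*(1/298.15 - 1/362.15))
= 1082.16

1082.16


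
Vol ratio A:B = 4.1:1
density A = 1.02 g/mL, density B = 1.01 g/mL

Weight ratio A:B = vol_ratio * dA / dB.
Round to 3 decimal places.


Weight ratio = 4.1 * 1.02 / 1.01
= 4.141

4.141


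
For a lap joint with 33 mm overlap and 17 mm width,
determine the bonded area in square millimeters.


Area = 33 * 17 = 561 mm^2

561


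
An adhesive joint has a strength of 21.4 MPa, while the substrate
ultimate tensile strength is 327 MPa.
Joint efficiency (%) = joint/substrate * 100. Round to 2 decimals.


Efficiency = 21.4 / 327 * 100
= 6.54%

6.54


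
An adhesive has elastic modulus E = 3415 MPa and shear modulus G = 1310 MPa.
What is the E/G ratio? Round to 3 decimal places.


E/G = 3415 / 1310 = 2.607

2.607


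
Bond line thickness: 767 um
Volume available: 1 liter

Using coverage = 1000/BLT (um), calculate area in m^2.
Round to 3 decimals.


1 L = 1e6 mm^3, thickness = 767 um = 0.767 mm
Area = 1e6 / 0.767 mm^2 = (1e6 / 0.767) / 1e6 m^2 = 1000 / 767 m^2
= 1.304 m^2

1.304


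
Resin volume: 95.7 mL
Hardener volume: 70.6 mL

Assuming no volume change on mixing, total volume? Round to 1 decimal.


V_total = 95.7 + 70.6 = 166.3 mL

166.3


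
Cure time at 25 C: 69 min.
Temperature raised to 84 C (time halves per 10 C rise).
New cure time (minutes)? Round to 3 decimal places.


Acceleration factor = 2^(59/10) = 59.7141
New time = 69 / 59.7141 = 1.156 min

1.156


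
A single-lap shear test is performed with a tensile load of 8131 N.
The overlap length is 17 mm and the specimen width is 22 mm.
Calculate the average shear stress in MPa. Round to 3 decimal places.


Shear stress = F / (overlap * width)
= 8131 / (17 * 22)
= 8131 / 374
= 21.741 MPa

21.741


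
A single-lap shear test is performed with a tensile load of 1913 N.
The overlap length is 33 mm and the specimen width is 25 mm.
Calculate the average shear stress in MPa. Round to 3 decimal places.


Shear stress = F / (overlap * width)
= 1913 / (33 * 25)
= 1913 / 825
= 2.319 MPa

2.319


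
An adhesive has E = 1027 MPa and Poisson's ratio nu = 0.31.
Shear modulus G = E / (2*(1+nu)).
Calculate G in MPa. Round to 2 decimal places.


G = 1027 / (2*(1+0.31))
= 1027 / 2.62
= 391.98 MPa

391.98


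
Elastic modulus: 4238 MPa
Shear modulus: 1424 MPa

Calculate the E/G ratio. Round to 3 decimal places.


E / G = 4238 / 1424 = 2.976

2.976


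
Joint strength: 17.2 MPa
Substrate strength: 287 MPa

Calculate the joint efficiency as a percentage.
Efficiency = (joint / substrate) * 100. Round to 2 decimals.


Efficiency = (17.2 / 287) * 100 = 5.99%

5.99


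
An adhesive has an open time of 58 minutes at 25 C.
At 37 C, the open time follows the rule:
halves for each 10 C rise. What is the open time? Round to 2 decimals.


Factor = 2^((37-25)/10) = 2.2974
Open time = 58 / 2.2974 = 25.25 min

25.25


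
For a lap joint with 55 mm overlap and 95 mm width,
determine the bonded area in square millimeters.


Area = 55 * 95 = 5225 mm^2

5225


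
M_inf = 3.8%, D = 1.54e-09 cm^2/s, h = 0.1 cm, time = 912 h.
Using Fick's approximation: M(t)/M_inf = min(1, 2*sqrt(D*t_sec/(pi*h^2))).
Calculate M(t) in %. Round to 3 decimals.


t = 3283200 s
ratio = min(1, 2*sqrt(1.54e-09*3283200/(pi*0.0100)))
= 0.802350
M(t) = 3.8 * 0.802350 = 3.049%

3.049


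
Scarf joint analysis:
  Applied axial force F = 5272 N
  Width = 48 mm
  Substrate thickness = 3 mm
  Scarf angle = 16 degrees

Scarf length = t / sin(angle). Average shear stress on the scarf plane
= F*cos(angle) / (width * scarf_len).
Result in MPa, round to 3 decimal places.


Scarf length = 3 / sin(16 deg) = 10.8839 mm
cos(16 deg) = 0.961262
Shear = 5272 * 0.961262 / (48 * 10.8839)
= 9.700 MPa

9.700


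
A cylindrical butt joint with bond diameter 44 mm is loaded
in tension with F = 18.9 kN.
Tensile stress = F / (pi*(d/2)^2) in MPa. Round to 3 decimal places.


Area = pi * (44/2)^2 = 1520.5308 mm^2
Stress = 18.9*1000 / 1520.5308
= 12.430 MPa

12.430


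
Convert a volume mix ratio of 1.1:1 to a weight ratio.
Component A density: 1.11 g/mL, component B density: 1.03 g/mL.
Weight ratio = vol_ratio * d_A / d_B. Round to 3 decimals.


= 1.1 * 1.11 / 1.03 = 1.185

1.185


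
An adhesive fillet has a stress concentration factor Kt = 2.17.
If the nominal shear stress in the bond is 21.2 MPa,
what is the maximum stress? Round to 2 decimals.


Max stress = 21.2 * 2.17 = 46.00 MPa

46.00


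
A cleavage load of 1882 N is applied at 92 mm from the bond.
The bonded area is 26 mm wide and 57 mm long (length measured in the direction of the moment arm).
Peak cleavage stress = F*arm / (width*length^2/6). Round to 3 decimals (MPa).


Moment = 1882 * 92 = 173144 N*mm
Section modulus = 26 * 3249 / 6 = 84474 / 6 mm^3
Stress = 173144 / (84474 / 6) = 1038864 / 84474
= 12.298 MPa

12.298


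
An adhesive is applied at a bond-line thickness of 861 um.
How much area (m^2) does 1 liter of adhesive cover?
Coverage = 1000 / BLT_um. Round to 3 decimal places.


Coverage = 1000 / 861 = 1.161 m^2

1.161


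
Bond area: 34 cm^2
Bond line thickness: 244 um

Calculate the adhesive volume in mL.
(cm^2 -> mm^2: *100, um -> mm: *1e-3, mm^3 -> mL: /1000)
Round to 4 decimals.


V = 34*100 * 244*1e-3 / 1000
= 0.8296 mL

0.8296


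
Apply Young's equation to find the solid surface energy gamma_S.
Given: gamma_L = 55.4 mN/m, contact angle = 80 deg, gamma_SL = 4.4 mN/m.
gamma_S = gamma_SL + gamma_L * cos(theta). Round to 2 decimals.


theta_rad = 80 * pi/180 = 1.396263
gamma_S = 4.4 + 55.4 * cos(1.396263)
= 14.02 mN/m

14.02


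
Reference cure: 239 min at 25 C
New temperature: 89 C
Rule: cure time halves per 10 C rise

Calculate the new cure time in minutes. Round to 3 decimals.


factor = 2^((89-25)/10) = 84.4485
t_new = 239 / 84.4485 = 2.830 min

2.830


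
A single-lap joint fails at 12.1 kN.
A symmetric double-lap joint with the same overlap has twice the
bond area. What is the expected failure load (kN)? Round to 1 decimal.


Double-lap load = 2 * 12.1 = 24.2 kN

24.2


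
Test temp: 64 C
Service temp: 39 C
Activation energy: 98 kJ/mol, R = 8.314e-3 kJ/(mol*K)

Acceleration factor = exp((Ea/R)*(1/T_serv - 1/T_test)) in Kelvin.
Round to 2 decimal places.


AF = exp((98/0.008314)*(1/312.15 - 1/337.15))
= 16.45

16.45


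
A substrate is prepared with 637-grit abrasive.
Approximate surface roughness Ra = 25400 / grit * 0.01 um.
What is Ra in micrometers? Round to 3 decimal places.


Ra = 25400 / 637 * 0.01 = 0.399 um

0.399


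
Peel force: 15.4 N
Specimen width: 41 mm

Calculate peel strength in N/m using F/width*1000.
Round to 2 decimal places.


Peel strength = 15.4 / 41 * 1000 = 375.61 N/m

375.61


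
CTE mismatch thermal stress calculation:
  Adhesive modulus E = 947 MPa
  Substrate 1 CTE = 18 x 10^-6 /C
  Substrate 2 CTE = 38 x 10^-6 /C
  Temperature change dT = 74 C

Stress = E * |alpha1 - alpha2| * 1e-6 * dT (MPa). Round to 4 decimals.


delta_alpha = |18 - 38| = 20 x 10^-6/C
Stress = 947 * 20e-6 * 74
= 1.4016 MPa

1.4016


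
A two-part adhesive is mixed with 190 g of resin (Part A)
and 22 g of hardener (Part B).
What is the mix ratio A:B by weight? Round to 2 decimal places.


Mix ratio = mass_A / mass_B
= 190 / 22
= 8.64

8.64


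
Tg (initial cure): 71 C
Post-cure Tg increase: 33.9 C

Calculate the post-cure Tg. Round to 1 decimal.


Post-cure Tg = 71 + 33.9 = 104.9 C

104.9


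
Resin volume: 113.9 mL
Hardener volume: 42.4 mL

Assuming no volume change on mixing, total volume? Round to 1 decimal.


V_total = 113.9 + 42.4 = 156.3 mL

156.3


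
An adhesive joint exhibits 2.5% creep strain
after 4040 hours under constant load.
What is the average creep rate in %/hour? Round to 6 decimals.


Creep rate = strain / time
= 2.5 / 4040
= 0.000619 %/h

0.000619


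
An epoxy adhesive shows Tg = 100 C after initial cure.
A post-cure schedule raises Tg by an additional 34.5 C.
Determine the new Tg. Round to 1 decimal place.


New Tg = 100 + 34.5
= 134.5 C

134.5


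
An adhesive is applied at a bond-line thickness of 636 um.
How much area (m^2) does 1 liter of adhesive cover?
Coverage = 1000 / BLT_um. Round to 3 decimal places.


Coverage = 1000 / 636 = 1.572 m^2

1.572


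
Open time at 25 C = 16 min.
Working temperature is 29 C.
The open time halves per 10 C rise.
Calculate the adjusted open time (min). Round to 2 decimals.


factor = 2^((29 - 25) / 10) = 1.3195
ot = 16 / 1.3195 = 12.13 min

12.13


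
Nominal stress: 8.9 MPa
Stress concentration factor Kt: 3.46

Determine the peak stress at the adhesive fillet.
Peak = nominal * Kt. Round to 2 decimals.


Peak stress = 8.9 * 3.46
= 30.79 MPa

30.79


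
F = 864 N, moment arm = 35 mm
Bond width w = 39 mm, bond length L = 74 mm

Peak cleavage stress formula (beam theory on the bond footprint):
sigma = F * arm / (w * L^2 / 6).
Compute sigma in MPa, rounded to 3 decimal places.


sigma = (864 * 35) / (39 * 5476 / 6)
= 30240 * 6 / 213564
= 181440 / 213564
= 0.850 MPa

0.850


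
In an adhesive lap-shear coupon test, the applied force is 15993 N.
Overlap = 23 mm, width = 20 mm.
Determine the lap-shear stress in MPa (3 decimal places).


stress = F / (overlap * width)
= 15993 / (23 * 20)
= 34.767 MPa

34.767


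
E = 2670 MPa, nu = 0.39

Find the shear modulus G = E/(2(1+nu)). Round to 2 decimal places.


G = 2670 / (2 * 1.39)
= 960.43 MPa

960.43


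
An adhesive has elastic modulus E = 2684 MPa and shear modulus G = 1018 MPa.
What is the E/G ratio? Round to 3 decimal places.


E/G = 2684 / 1018 = 2.637

2.637


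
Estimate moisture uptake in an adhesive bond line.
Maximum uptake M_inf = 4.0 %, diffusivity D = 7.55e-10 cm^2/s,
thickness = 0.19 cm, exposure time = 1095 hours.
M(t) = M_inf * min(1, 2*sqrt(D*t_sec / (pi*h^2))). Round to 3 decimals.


Convert time: 1095 h = 3942000 s
ratio = min(1, 2*sqrt(7.55e-10*3942000/(pi*0.19^2)))
= 0.323991
M(t) = 4.0 * 0.323991 = 1.296%

1.296


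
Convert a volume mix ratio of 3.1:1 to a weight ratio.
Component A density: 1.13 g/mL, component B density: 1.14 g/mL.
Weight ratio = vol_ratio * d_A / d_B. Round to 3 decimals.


= 3.1 * 1.13 / 1.14 = 3.073

3.073


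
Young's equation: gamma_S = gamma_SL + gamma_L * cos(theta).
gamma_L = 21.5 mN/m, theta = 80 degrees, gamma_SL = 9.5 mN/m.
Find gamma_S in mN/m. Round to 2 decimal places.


cos(80 deg) = 0.173648
gamma_S = 9.5 + 21.5 * 0.173648
= 13.23 mN/m

13.23


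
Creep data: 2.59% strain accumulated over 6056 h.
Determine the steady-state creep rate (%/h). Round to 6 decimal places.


Rate = 2.59 / 6056 = 0.000428 %/h

0.000428


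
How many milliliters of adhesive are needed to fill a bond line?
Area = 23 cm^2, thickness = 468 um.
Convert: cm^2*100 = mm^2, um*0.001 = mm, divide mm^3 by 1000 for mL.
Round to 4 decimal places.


= (23 * 100) * (468 * 0.001) / 1000
= 1.0764 mL

1.0764


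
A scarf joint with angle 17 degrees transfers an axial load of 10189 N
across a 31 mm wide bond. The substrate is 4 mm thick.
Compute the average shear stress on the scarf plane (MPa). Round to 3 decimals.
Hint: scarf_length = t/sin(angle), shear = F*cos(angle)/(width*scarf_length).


scarf_length = 4 / sin(17 deg) = 13.6812 mm
cos(17 deg) = 0.956305
shear stress = 10189 * 0.956305 / (31 * 13.6812)
= 22.974 MPa

22.974


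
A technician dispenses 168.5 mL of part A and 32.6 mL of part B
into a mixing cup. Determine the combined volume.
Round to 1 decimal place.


Combined volume = 168.5 + 32.6
= 201.1 mL

201.1


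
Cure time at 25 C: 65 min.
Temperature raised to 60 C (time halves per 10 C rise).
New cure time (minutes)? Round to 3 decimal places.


Acceleration factor = 2^(35/10) = 11.3137
New time = 65 / 11.3137 = 5.745 min

5.745


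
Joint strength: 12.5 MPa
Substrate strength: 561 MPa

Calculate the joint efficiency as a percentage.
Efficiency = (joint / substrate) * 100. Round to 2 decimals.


Efficiency = (12.5 / 561) * 100 = 2.23%

2.23


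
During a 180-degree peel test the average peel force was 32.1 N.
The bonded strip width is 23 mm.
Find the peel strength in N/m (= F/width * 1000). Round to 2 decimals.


Peel strength = F/width * 1000
= 32.1 / 23 * 1000
= 1395.65 N/m

1395.65


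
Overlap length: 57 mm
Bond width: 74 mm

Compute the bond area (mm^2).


Bond area = 57 * 74 = 4218 mm^2

4218


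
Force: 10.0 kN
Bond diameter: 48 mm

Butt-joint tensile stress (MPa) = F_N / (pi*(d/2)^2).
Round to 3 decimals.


F_N = 10.0 * 1000 = 10000.0 N
A = pi*(24.0)^2 = 1809.5574 mm^2
stress = 10000.0 / 1809.5574 = 5.526 MPa

5.526


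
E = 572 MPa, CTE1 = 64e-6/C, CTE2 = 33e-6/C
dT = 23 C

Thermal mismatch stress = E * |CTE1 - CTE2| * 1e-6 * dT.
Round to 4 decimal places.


= 572 * 31e-6 * 23
= 0.4078 MPa

0.4078


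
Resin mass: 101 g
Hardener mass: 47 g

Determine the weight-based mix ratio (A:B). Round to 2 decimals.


Ratio = 101 / 47 = 2.15

2.15
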